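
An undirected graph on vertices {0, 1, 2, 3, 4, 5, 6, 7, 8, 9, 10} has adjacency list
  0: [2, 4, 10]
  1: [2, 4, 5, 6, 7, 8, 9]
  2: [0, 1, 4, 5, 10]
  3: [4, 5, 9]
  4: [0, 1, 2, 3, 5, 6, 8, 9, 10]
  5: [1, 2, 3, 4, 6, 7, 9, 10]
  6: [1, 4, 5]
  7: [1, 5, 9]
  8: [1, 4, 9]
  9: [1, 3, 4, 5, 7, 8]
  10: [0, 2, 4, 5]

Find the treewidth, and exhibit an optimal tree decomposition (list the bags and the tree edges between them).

Treewidth 3.
One such decomposition:
Bags: B1 = {1, 2, 4, 5}  B2 = {1, 4, 5, 9}  B3 = {3, 4, 5, 9}  B4 = {1, 4, 5, 6}  B5 = {2, 4, 5, 10}  B6 = {1, 4, 8, 9}  B7 = {0, 2, 4, 10}  B8 = {1, 5, 7, 9}
Tree: B1–B2, B2–B3, B1–B4, B1–B5, B2–B6, B5–B7, B2–B8

Every bag has size at most 4, so the width is 4 − 1 = 3 and tw(G) ≤ 3. For the lower bound, the 4 vertices {0, 2, 4, 10} are pairwise adjacent, and any tree decomposition puts a clique entirely inside one bag — forcing width ≥ 3. The upper and lower bounds meet at 3, so that is the treewidth.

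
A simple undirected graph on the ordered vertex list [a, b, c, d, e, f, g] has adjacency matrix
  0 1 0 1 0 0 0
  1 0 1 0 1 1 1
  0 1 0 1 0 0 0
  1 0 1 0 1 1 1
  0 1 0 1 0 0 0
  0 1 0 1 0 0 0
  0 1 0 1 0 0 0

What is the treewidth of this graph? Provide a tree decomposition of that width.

Each bag holds 3 vertices, so the decomposition has width 2, which upper-bounds the treewidth. Since d–f–b–a–d is a cycle in G, G is not acyclic. Forests are exactly the graphs of treewidth ≤ 1, so tw(G) ≥ 2. Combining the bounds, tw(G) = 2.

Treewidth 2.
One such decomposition:
Bags: B1 = {b, d, f}  B2 = {a, b, d}  B3 = {b, d, e}  B4 = {b, d, g}  B5 = {b, c, d}
Tree: B1–B2, B2–B3, B3–B4, B4–B5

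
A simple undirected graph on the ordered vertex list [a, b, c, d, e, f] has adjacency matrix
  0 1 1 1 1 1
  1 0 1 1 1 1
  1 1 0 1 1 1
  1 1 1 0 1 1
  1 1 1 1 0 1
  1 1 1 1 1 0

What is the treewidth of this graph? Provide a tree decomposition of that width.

With just one bag of size 6, the width is 6 − 1 = 5, so tw(G) ≤ 5. On the other hand G contains the 6-clique {a, b, c, d, e, f}. A clique must lie in a single bag of any decomposition, so no decomposition can have width below 5. Hence tw(G) = 5 exactly.

Treewidth 5.
Bags: B1 = {a, b, c, d, e, f}
Tree: (single bag)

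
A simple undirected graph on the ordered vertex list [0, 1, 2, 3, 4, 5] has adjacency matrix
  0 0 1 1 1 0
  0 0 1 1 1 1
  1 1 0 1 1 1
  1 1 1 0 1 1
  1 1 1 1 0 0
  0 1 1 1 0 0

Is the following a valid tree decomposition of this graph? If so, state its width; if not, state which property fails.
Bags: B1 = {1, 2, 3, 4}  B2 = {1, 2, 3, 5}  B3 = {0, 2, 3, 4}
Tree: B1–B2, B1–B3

Yes; width 3.

Every vertex of G appears in some bag (union = {0, 1, 2, 3, 4, 5}); every edge is covered by a bag; and for each vertex v the set of bags containing v is connected in the bag tree. The decomposition is therefore valid. The largest bag has 4 vertices, so the width is 3.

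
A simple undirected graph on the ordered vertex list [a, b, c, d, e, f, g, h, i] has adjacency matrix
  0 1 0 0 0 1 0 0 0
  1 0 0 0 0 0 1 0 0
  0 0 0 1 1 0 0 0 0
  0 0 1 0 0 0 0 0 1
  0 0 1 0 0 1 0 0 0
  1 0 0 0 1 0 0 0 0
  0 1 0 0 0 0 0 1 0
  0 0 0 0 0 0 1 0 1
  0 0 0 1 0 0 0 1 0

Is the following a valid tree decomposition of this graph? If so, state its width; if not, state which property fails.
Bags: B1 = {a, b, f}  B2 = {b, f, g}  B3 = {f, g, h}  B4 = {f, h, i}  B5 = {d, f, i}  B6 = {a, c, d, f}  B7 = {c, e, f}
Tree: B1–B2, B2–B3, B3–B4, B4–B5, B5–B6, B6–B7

No — bags containing vertex a are not connected in the tree.

A tree decomposition must satisfy three properties: every vertex lies in some bag; for every edge, both endpoints lie together in some bag; and for every vertex, the bags containing it form a connected subtree. Here bags containing vertex a are not connected in the tree, so the decomposition is invalid.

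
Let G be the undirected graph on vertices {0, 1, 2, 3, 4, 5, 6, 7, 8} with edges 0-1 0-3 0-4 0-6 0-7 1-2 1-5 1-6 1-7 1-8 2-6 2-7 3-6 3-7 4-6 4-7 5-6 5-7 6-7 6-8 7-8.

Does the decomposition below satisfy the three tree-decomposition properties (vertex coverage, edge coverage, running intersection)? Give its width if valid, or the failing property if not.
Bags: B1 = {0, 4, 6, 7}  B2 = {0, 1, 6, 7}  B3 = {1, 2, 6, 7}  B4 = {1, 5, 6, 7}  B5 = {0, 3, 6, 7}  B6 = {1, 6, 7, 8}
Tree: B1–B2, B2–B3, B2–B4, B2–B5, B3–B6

Every vertex of G appears in some bag (union = {0, 1, 2, 3, 4, 5, 6, 7, 8}); every edge is covered by a bag; and for each vertex v the set of bags containing v is connected in the bag tree. The decomposition is therefore valid. The largest bag has 4 vertices, so the width is 3.

Yes; width 3.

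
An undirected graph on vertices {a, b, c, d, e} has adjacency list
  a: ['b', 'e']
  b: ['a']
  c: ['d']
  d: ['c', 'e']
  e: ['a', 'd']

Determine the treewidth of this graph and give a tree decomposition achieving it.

Every bag has size at most 2, so the width is 2 − 1 = 1 and tw(G) ≤ 1. Since G has at least one edge (e.g. c–d), it is not an edgeless graph, so tw(G) ≥ 1. Hence tw(G) = 1 exactly.

Treewidth 1.
Bags: B1 = {c, d}  B2 = {d, e}  B3 = {a, e}  B4 = {a, b}
Tree: B1–B2, B2–B3, B3–B4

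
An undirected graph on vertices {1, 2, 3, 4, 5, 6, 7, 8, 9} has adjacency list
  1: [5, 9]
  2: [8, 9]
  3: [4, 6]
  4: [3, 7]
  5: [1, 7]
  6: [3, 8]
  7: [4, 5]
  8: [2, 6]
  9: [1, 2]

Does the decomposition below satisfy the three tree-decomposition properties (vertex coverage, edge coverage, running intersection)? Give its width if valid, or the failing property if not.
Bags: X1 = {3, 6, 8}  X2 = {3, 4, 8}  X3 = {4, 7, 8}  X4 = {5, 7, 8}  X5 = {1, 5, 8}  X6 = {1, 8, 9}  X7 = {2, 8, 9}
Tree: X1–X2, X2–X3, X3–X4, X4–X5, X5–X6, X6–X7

Every vertex of G appears in some bag (union = {1, 2, 3, 4, 5, 6, 7, 8, 9}); every edge is covered by a bag; and for each vertex v the set of bags containing v is connected in the bag tree. The decomposition is therefore valid. The largest bag has 3 vertices, so the width is 2.

Yes; width 2.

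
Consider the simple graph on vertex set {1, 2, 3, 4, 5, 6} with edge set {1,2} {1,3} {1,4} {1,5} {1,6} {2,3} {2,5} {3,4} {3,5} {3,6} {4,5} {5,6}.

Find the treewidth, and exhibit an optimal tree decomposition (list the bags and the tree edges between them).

Each bag holds 4 vertices, so the decomposition has width 3, which upper-bounds the treewidth. On the other hand G contains the 4-clique {1, 2, 3, 5}. A clique must lie in a single bag of any decomposition, so no decomposition can have width below 3. Combining the bounds, tw(G) = 3.

Treewidth 3.
One such decomposition:
Bags: B1 = {1, 3, 5, 6}  B2 = {1, 3, 4, 5}  B3 = {1, 2, 3, 5}
Tree: B1–B2, B2–B3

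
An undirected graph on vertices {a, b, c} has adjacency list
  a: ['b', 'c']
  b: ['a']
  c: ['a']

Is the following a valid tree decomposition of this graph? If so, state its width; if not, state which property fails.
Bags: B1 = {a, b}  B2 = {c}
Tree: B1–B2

A tree decomposition must satisfy three properties: every vertex lies in some bag; for every edge, both endpoints lie together in some bag; and for every vertex, the bags containing it form a connected subtree. Here edge (a,c) lies in no bag, so the decomposition is invalid.

No — edge (a,c) lies in no bag.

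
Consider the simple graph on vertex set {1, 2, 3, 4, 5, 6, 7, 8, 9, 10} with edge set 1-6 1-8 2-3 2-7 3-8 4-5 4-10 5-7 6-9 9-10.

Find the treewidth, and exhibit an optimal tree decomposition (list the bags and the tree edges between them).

Treewidth 2.
Bags: B1 = {4, 9, 10}  B2 = {4, 6, 9}  B3 = {1, 4, 6}  B4 = {1, 4, 8}  B5 = {3, 4, 8}  B6 = {2, 3, 4}  B7 = {2, 4, 7}  B8 = {4, 5, 7}
Tree: B1–B2, B2–B3, B3–B4, B4–B5, B5–B6, B6–B7, B7–B8

The largest bag has 3 vertices, giving width 2; this decomposition certifies tw(G) ≤ 2. For the lower bound, G contains the cycle 4–10–9–6–1–8–3–2–7–5–4, so G is not a forest; only forests have treewidth ≤ 1, hence tw(G) ≥ 2. Combining the bounds, tw(G) = 2.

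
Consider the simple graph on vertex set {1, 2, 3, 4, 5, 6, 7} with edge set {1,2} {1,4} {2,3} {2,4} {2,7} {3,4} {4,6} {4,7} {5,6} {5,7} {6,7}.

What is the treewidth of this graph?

A width-2 tree decomposition is:
Bags: B1 = {2, 4, 7}  B2 = {4, 6, 7}  B3 = {5, 6, 7}  B4 = {2, 3, 4}  B5 = {1, 2, 4}
Tree: B1–B2, B2–B3, B1–B4, B4–B5
The largest bag has 3 vertices, giving width 2; this decomposition certifies tw(G) ≤ 2. On the other hand G contains the 3-clique {1, 2, 4}. A clique must lie in a single bag of any decomposition, so no decomposition can have width below 2. Combining the bounds, tw(G) = 2.

2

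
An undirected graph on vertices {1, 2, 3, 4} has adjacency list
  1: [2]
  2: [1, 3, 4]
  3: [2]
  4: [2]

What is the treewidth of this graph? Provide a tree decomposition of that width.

The largest bag has 2 vertices, giving width 1; this decomposition certifies tw(G) ≤ 1. Since G has at least one edge (e.g. 4–2), it is not an edgeless graph, so tw(G) ≥ 1. The upper and lower bounds meet at 1, so that is the treewidth.

Treewidth 1.
One optimal decomposition is:
Bags: B1 = {2, 4}  B2 = {1, 2}  B3 = {2, 3}
Tree: B1–B2, B2–B3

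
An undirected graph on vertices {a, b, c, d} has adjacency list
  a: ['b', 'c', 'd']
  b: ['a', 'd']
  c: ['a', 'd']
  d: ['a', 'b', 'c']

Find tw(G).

A width-2 tree decomposition is:
Bags: B1 = {a, b, d}  B2 = {a, c, d}
Tree: B1–B2
The largest bag has 3 vertices, giving width 2; this decomposition certifies tw(G) ≤ 2. On the other hand G contains the 3-clique {a, c, d}. A clique must lie in a single bag of any decomposition, so no decomposition can have width below 2. The upper and lower bounds meet at 2, so that is the treewidth.

2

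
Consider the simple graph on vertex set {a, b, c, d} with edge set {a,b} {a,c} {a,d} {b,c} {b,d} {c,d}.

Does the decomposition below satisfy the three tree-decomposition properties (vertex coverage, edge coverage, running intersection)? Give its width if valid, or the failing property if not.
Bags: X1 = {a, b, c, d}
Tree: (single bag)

Yes; width 3.

Vertex coverage: the bags together contain {a, b, c, d}, the full vertex set. Edge coverage: each edge of G has both endpoints in at least one bag. Running intersection: for every vertex, the bags containing it form a connected subtree. All three properties hold, so this is a valid tree decomposition of width max|bag| − 1 = 3, and hence tw(G) ≤ 3.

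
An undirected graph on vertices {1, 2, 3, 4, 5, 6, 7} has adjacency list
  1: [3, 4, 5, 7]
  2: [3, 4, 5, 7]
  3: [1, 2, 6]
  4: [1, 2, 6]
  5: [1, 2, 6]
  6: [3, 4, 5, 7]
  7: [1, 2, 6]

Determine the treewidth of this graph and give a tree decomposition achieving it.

Each bag holds 4 vertices, so the decomposition has width 3, which upper-bounds the treewidth. For the lower bound: the 4 vertex sets {4,6}, {2,7}, {1}, {5} are disjoint, each induces a connected subgraph, and every pair is joined by at least one edge of G. Contracting each set to a single vertex therefore yields K_{4} as a minor, and since treewidth is minor-monotone, tw(G) ≥ tw(K_{4}) = 3. Therefore the treewidth is 3.

Treewidth 3.
One such decomposition:
Bags: B1 = {1, 2, 4, 6}  B2 = {1, 2, 6, 7}  B3 = {1, 2, 5, 6}  B4 = {1, 2, 3, 6}
Tree: B1–B2, B2–B3, B3–B4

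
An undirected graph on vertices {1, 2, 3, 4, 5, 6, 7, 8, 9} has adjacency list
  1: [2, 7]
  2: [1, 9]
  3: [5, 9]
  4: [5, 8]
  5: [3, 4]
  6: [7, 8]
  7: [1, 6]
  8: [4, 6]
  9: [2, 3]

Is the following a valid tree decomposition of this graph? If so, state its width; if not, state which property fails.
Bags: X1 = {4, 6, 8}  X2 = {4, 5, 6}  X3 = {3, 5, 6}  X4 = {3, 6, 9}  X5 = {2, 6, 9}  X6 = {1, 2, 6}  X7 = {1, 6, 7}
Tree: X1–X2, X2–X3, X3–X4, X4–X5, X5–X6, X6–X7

Yes; width 2.

Every vertex of G appears in some bag (union = {1, 2, 3, 4, 5, 6, 7, 8, 9}); every edge is covered by a bag; and for each vertex v the set of bags containing v is connected in the bag tree. The decomposition is therefore valid. The largest bag has 3 vertices, so the width is 2.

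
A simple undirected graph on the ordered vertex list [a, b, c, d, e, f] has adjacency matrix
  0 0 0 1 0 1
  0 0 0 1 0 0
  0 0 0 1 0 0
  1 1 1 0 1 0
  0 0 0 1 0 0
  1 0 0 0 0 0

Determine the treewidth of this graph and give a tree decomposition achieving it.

Treewidth 1.
One optimal decomposition is:
Bags: B1 = {a, d}  B2 = {c, d}  B3 = {b, d}  B4 = {a, f}  B5 = {d, e}
Tree: B1–B2, B2–B3, B1–B4, B2–B5

Every bag has size at most 2, so the width is 2 − 1 = 1 and tw(G) ≤ 1. Since G has at least one edge (e.g. a–d), it is not an edgeless graph, so tw(G) ≥ 1. Hence tw(G) = 1 exactly.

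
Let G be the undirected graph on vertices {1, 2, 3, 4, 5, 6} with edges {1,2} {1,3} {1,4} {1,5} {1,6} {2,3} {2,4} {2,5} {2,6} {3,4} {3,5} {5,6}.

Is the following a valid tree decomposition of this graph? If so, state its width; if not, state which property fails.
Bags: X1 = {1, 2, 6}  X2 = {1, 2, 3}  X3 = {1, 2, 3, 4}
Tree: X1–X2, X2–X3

No — vertex 5 appears in no bag.

A tree decomposition must satisfy three properties: every vertex lies in some bag; for every edge, both endpoints lie together in some bag; and for every vertex, the bags containing it form a connected subtree. Here vertex 5 appears in no bag, so the decomposition is invalid.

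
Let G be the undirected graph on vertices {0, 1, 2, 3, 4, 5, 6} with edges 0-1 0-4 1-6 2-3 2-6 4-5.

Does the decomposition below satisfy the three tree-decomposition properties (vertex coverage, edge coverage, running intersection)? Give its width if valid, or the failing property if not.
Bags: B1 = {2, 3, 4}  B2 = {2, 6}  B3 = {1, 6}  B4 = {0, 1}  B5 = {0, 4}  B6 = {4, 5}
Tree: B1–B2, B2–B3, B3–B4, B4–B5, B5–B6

No — bags containing vertex 4 are not connected in the tree.

A tree decomposition must satisfy three properties: every vertex lies in some bag; for every edge, both endpoints lie together in some bag; and for every vertex, the bags containing it form a connected subtree. Here bags containing vertex 4 are not connected in the tree, so the decomposition is invalid.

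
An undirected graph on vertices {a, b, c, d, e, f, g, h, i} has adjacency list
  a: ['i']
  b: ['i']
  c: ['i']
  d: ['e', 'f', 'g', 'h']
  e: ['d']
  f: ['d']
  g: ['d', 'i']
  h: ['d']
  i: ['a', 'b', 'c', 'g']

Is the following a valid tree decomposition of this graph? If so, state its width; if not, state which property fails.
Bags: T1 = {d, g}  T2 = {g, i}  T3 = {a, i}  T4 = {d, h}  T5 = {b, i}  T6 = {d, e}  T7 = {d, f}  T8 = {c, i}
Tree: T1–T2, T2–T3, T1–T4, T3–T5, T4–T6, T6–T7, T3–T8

Yes; width 1.

Vertex coverage: the bags together contain {a, b, c, d, e, f, g, h, i}, the full vertex set. Edge coverage: each edge of G has both endpoints in at least one bag. Running intersection: for every vertex, the bags containing it form a connected subtree. All three properties hold, so this is a valid tree decomposition of width max|bag| − 1 = 1, and hence tw(G) ≤ 1.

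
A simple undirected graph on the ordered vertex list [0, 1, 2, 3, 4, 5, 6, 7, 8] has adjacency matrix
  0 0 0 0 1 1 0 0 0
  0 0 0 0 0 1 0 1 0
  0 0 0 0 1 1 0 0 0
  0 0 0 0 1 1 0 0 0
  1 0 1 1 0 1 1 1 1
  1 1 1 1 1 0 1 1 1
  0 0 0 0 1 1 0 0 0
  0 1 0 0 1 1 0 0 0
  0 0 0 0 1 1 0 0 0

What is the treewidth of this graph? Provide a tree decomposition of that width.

Treewidth 2.
Bags: B1 = {4, 5, 7}  B2 = {3, 4, 5}  B3 = {1, 5, 7}  B4 = {0, 4, 5}  B5 = {2, 4, 5}  B6 = {4, 5, 8}  B7 = {4, 5, 6}
Tree: B1–B2, B1–B3, B1–B4, B1–B5, B5–B6, B4–B7

Each bag holds 3 vertices, so the decomposition has width 2, which upper-bounds the treewidth. On the other hand G contains the 3-clique {1, 5, 7}. A clique must lie in a single bag of any decomposition, so no decomposition can have width below 2. Therefore the treewidth is 2.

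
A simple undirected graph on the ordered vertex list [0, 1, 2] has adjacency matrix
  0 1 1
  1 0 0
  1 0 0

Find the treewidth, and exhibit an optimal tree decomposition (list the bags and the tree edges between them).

Every bag has size at most 2, so the width is 2 − 1 = 1 and tw(G) ≤ 1. Any graph with an edge has treewidth ≥ 1, and G has the edge 1–0. The upper and lower bounds meet at 1, so that is the treewidth.

Treewidth 1.
One optimal decomposition is:
Bags: B1 = {0, 1}  B2 = {0, 2}
Tree: B1–B2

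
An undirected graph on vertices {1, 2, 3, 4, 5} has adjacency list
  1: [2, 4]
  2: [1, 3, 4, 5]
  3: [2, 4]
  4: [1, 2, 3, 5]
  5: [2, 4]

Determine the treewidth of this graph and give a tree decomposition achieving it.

The largest bag has 3 vertices, giving width 2; this decomposition certifies tw(G) ≤ 2. On the other hand G contains the 3-clique {1, 2, 4}. A clique must lie in a single bag of any decomposition, so no decomposition can have width below 2. The upper and lower bounds meet at 2, so that is the treewidth.

Treewidth 2.
One such decomposition:
Bags: B1 = {2, 4, 5}  B2 = {1, 2, 4}  B3 = {2, 3, 4}
Tree: B1–B2, B1–B3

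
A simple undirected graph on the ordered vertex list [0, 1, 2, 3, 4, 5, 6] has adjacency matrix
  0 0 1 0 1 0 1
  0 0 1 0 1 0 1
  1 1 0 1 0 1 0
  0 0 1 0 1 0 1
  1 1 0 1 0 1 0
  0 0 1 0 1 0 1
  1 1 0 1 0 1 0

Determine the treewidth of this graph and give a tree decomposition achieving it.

Treewidth 3.
One such decomposition:
Bags: B1 = {0, 2, 4, 6}  B2 = {2, 3, 4, 6}  B3 = {1, 2, 4, 6}  B4 = {2, 4, 5, 6}
Tree: B1–B2, B2–B3, B3–B4

Each bag holds 4 vertices, so the decomposition has width 3, which upper-bounds the treewidth. For the lower bound: the 4 vertex sets {0,4}, {3,6}, {2}, {1} are disjoint, each induces a connected subgraph, and every pair is joined by at least one edge of G. Contracting each set to a single vertex therefore yields K_{4} as a minor, and since treewidth is minor-monotone, tw(G) ≥ tw(K_{4}) = 3. Combining the bounds, tw(G) = 3.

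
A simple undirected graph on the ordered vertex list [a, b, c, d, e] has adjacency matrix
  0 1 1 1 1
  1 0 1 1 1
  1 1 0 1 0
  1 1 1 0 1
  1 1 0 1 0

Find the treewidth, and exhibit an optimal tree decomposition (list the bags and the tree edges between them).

Every bag has size at most 4, so the width is 4 − 1 = 3 and tw(G) ≤ 3. On the other hand G contains the 4-clique {a, b, d, e}. A clique must lie in a single bag of any decomposition, so no decomposition can have width below 3. Combining the bounds, tw(G) = 3.

Treewidth 3.
One optimal decomposition is:
Bags: B1 = {a, b, c, d}  B2 = {a, b, d, e}
Tree: B1–B2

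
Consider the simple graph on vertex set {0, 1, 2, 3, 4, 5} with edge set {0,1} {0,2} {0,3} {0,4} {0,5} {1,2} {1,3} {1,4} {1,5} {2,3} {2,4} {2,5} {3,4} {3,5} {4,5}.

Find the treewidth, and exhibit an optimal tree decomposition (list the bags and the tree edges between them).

With just one bag of size 6, the width is 6 − 1 = 5, so tw(G) ≤ 5. Conversely, {0, 1, 2, 3, 4, 5} is a clique of size 6, and the vertices of any clique must share a bag in every tree decomposition; so some bag has ≥ 6 vertices and tw(G) ≥ 5. Therefore the treewidth is 5.

Treewidth 5.
One optimal decomposition is:
Bags: B1 = {0, 1, 2, 3, 4, 5}
Tree: (single bag)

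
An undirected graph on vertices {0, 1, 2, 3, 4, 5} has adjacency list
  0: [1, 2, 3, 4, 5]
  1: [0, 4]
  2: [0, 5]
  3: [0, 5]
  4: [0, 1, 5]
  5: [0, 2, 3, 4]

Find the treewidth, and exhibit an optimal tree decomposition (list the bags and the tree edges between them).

The largest bag has 3 vertices, giving width 2; this decomposition certifies tw(G) ≤ 2. On the other hand G contains the 3-clique {0, 1, 4}. A clique must lie in a single bag of any decomposition, so no decomposition can have width below 2. Hence tw(G) = 2 exactly.

Treewidth 2.
One optimal decomposition is:
Bags: B1 = {0, 2, 5}  B2 = {0, 4, 5}  B3 = {0, 1, 4}  B4 = {0, 3, 5}
Tree: B1–B2, B2–B3, B1–B4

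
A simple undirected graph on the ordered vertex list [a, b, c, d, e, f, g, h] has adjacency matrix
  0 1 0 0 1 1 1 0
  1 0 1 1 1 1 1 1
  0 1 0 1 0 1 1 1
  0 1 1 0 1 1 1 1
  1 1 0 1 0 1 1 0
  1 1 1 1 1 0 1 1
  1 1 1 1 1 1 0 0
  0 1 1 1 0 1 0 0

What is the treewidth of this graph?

4

A width-4 tree decomposition is:
Bags: B1 = {b, d, e, f, g}  B2 = {a, b, e, f, g}  B3 = {b, c, d, f, g}  B4 = {b, c, d, f, h}
Tree: B1–B2, B1–B3, B3–B4
The largest bag has 5 vertices, giving width 4; this decomposition certifies tw(G) ≤ 4. For the lower bound, the 5 vertices {b, d, e, f, g} are pairwise adjacent, and any tree decomposition puts a clique entirely inside one bag — forcing width ≥ 4. Hence tw(G) = 4 exactly.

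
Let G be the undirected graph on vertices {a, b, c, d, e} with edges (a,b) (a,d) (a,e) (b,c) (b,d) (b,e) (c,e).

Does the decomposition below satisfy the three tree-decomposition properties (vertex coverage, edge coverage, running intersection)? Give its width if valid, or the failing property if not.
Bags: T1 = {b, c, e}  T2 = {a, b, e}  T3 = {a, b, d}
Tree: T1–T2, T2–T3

Vertex coverage: the bags together contain {a, b, c, d, e}, the full vertex set. Edge coverage: each edge of G has both endpoints in at least one bag. Running intersection: for every vertex, the bags containing it form a connected subtree. All three properties hold, so this is a valid tree decomposition of width max|bag| − 1 = 2, and hence tw(G) ≤ 2.

Yes; width 2.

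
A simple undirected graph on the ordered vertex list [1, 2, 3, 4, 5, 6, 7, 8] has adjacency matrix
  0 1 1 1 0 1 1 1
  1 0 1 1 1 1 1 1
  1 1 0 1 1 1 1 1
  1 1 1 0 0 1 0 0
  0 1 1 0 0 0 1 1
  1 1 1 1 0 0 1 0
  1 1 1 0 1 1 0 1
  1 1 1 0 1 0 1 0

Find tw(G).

4

A width-4 tree decomposition is:
Bags: B1 = {1, 2, 3, 6, 7}  B2 = {1, 2, 3, 7, 8}  B3 = {2, 3, 5, 7, 8}  B4 = {1, 2, 3, 4, 6}
Tree: B1–B2, B2–B3, B1–B4
Each bag holds 5 vertices, so the decomposition has width 4, which upper-bounds the treewidth. For the lower bound, the 5 vertices {1, 2, 3, 7, 8} are pairwise adjacent, and any tree decomposition puts a clique entirely inside one bag — forcing width ≥ 4. Therefore the treewidth is 4.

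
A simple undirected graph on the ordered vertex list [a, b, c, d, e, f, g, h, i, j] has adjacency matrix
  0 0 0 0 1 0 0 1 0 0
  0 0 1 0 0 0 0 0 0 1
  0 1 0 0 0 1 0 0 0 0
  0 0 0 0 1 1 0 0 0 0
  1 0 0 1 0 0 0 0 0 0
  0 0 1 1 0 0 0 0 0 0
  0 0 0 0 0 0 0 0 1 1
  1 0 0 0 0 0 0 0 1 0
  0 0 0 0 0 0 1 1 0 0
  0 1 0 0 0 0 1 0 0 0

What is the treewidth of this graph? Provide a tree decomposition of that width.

Every bag has size at most 3, so the width is 3 − 1 = 2 and tw(G) ≤ 2. For the lower bound, G contains the cycle e–a–h–i–g–j–b–c–f–d–e, so G is not a forest; only forests have treewidth ≤ 1, hence tw(G) ≥ 2. The upper and lower bounds meet at 2, so that is the treewidth.

Treewidth 2.
One such decomposition:
Bags: B1 = {a, e, h}  B2 = {e, h, i}  B3 = {e, g, i}  B4 = {e, g, j}  B5 = {b, e, j}  B6 = {b, c, e}  B7 = {c, e, f}  B8 = {d, e, f}
Tree: B1–B2, B2–B3, B3–B4, B4–B5, B5–B6, B6–B7, B7–B8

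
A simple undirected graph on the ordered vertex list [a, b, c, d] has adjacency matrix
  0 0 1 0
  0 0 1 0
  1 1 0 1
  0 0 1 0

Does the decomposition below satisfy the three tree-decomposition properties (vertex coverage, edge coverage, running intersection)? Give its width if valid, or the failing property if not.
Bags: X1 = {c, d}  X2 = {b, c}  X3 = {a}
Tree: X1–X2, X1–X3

No — edge (c,a) lies in no bag.

A tree decomposition must satisfy three properties: every vertex lies in some bag; for every edge, both endpoints lie together in some bag; and for every vertex, the bags containing it form a connected subtree. Here edge (c,a) lies in no bag, so the decomposition is invalid.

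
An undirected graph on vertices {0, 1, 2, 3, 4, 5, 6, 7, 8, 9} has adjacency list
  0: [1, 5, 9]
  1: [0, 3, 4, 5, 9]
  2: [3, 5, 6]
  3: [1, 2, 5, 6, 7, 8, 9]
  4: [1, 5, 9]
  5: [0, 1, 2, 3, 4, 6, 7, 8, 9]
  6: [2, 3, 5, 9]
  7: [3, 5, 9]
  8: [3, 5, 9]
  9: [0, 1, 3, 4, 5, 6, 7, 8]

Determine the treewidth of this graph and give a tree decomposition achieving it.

Treewidth 3.
Bags: B1 = {3, 5, 8, 9}  B2 = {3, 5, 6, 9}  B3 = {1, 3, 5, 9}  B4 = {0, 1, 5, 9}  B5 = {3, 5, 7, 9}  B6 = {1, 4, 5, 9}  B7 = {2, 3, 5, 6}
Tree: B1–B2, B2–B3, B3–B4, B1–B5, B3–B6, B2–B7

Each bag holds 4 vertices, so the decomposition has width 3, which upper-bounds the treewidth. For the lower bound, the 4 vertices {0, 1, 5, 9} are pairwise adjacent, and any tree decomposition puts a clique entirely inside one bag — forcing width ≥ 3. Hence tw(G) = 3 exactly.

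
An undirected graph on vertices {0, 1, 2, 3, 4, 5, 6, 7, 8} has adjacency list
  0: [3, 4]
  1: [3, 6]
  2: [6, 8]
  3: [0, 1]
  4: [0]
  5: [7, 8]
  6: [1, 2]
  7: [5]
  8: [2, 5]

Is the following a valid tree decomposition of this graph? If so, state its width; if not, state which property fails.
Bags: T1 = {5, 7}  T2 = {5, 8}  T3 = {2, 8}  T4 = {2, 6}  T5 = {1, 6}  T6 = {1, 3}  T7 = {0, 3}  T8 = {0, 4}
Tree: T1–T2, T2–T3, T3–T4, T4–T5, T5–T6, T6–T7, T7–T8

Yes; width 1.

Every vertex of G appears in some bag (union = {0, 1, 2, 3, 4, 5, 6, 7, 8}); every edge is covered by a bag; and for each vertex v the set of bags containing v is connected in the bag tree. The decomposition is therefore valid. The largest bag has 2 vertices, so the width is 1.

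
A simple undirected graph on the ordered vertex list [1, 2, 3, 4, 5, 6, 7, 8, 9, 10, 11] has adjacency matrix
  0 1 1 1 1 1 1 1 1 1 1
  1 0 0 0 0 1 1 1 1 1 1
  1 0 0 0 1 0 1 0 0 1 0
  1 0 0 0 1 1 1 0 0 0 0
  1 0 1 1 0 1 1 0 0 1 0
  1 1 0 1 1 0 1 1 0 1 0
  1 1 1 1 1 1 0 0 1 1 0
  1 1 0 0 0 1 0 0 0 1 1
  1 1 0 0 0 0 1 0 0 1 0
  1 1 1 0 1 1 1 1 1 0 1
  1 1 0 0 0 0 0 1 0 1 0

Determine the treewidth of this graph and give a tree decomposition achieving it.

Treewidth 4.
One optimal decomposition is:
Bags: B1 = {1, 2, 6, 7, 10}  B2 = {1, 5, 6, 7, 10}  B3 = {1, 2, 6, 8, 10}  B4 = {1, 2, 7, 9, 10}  B5 = {1, 2, 8, 10, 11}  B6 = {1, 4, 5, 6, 7}  B7 = {1, 3, 5, 7, 10}
Tree: B1–B2, B1–B3, B1–B4, B3–B5, B2–B6, B2–B7

The largest bag has 5 vertices, giving width 4; this decomposition certifies tw(G) ≤ 4. On the other hand G contains the 5-clique {1, 2, 7, 9, 10}. A clique must lie in a single bag of any decomposition, so no decomposition can have width below 4. Hence tw(G) = 4 exactly.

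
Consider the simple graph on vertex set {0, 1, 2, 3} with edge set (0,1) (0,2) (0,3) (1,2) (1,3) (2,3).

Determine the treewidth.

3

A width-3 tree decomposition is:
Bags: B1 = {0, 1, 2, 3}
Tree: (single bag)
With just one bag of size 4, the width is 4 − 1 = 3, so tw(G) ≤ 3. For the lower bound, the 4 vertices {0, 1, 2, 3} are pairwise adjacent, and any tree decomposition puts a clique entirely inside one bag — forcing width ≥ 3. The upper and lower bounds meet at 3, so that is the treewidth.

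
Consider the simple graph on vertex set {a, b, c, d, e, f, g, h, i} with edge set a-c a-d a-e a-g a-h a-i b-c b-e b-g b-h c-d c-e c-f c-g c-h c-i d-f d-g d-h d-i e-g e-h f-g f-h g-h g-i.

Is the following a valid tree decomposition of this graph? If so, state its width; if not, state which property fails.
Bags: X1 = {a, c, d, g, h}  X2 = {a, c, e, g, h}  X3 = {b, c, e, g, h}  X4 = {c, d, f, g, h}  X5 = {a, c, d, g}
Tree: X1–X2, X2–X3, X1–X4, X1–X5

No — vertex i appears in no bag.

A tree decomposition must satisfy three properties: every vertex lies in some bag; for every edge, both endpoints lie together in some bag; and for every vertex, the bags containing it form a connected subtree. Here vertex i appears in no bag, so the decomposition is invalid.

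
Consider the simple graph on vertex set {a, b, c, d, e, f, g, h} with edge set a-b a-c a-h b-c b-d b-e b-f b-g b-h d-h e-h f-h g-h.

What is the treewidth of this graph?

A width-2 tree decomposition is:
Bags: B1 = {a, b, h}  B2 = {b, d, h}  B3 = {b, f, h}  B4 = {b, e, h}  B5 = {b, g, h}  B6 = {a, b, c}
Tree: B1–B2, B2–B3, B1–B4, B4–B5, B1–B6
Every bag has size at most 3, so the width is 3 − 1 = 2 and tw(G) ≤ 2. On the other hand G contains the 3-clique {b, d, h}. A clique must lie in a single bag of any decomposition, so no decomposition can have width below 2. The upper and lower bounds meet at 2, so that is the treewidth.

2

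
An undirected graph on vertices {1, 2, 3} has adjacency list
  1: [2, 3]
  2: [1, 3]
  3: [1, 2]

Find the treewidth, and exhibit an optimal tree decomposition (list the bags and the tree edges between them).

Treewidth 2.
One such decomposition:
Bags: B1 = {1, 2, 3}
Tree: (single bag)

A single bag containing all 3 vertices is trivially a valid decomposition of width 2. On the other hand G contains the 3-clique {1, 2, 3}. A clique must lie in a single bag of any decomposition, so no decomposition can have width below 2. Therefore the treewidth is 2.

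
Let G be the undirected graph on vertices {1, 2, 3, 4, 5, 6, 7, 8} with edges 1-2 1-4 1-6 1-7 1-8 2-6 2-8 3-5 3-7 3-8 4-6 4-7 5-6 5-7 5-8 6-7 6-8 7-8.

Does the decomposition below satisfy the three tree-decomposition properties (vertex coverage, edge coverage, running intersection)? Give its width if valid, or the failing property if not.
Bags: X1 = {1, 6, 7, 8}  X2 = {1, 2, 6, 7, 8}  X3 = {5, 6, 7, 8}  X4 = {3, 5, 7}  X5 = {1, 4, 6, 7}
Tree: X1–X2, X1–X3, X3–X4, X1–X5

A tree decomposition must satisfy three properties: every vertex lies in some bag; for every edge, both endpoints lie together in some bag; and for every vertex, the bags containing it form a connected subtree. Here edge (8,3) lies in no bag, so the decomposition is invalid.

No — edge (8,3) lies in no bag.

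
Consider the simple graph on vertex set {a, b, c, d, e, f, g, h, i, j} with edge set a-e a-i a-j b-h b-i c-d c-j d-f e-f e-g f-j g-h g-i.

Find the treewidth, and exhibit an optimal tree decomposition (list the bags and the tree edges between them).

Treewidth 2.
One optimal decomposition is:
Bags: B1 = {b, g, h}  B2 = {b, g, i}  B3 = {e, g, i}  B4 = {a, e, i}  B5 = {a, e, f}  B6 = {a, f, j}  B7 = {d, f, j}  B8 = {c, d, j}
Tree: B1–B2, B2–B3, B3–B4, B4–B5, B5–B6, B6–B7, B7–B8

Every bag has size at most 3, so the width is 3 − 1 = 2 and tw(G) ≤ 2. For the lower bound, G contains the cycle h–b–i–g–h, so G is not a forest; only forests have treewidth ≤ 1, hence tw(G) ≥ 2. Therefore the treewidth is 2.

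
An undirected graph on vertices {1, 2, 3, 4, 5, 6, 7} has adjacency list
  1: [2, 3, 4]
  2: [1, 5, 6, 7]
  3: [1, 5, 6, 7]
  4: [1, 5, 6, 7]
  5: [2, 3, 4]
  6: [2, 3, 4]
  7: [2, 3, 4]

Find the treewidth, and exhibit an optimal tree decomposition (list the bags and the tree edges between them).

The largest bag has 4 vertices, giving width 3; this decomposition certifies tw(G) ≤ 3. For the lower bound: the 4 vertex sets {3,7}, {4,5}, {2}, {1} are disjoint, each induces a connected subgraph, and every pair is joined by at least one edge of G. Contracting each set to a single vertex therefore yields K_{4} as a minor, and since treewidth is minor-monotone, tw(G) ≥ tw(K_{4}) = 3. Therefore the treewidth is 3.

Treewidth 3.
One such decomposition:
Bags: B1 = {2, 3, 4, 7}  B2 = {2, 3, 4, 5}  B3 = {1, 2, 3, 4}  B4 = {2, 3, 4, 6}
Tree: B1–B2, B2–B3, B3–B4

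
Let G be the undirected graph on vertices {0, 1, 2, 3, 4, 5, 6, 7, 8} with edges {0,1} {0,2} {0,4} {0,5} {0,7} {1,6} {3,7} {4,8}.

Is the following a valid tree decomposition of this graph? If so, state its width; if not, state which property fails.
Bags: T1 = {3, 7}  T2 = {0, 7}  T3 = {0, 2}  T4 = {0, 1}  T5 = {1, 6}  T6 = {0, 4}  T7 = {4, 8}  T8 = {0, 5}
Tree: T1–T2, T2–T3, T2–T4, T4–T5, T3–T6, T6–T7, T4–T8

Every vertex of G appears in some bag (union = {0, 1, 2, 3, 4, 5, 6, 7, 8}); every edge is covered by a bag; and for each vertex v the set of bags containing v is connected in the bag tree. The decomposition is therefore valid. The largest bag has 2 vertices, so the width is 1.

Yes; width 1.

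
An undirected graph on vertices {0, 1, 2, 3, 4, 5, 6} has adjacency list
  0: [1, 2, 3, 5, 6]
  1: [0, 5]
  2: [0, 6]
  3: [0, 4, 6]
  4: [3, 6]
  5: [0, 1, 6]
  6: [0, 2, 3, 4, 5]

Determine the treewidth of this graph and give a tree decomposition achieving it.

Treewidth 2.
One optimal decomposition is:
Bags: B1 = {0, 5, 6}  B2 = {0, 3, 6}  B3 = {0, 2, 6}  B4 = {3, 4, 6}  B5 = {0, 1, 5}
Tree: B1–B2, B2–B3, B2–B4, B1–B5

Each bag holds 3 vertices, so the decomposition has width 2, which upper-bounds the treewidth. For the lower bound, the 3 vertices {0, 1, 5} are pairwise adjacent, and any tree decomposition puts a clique entirely inside one bag — forcing width ≥ 2. The upper and lower bounds meet at 2, so that is the treewidth.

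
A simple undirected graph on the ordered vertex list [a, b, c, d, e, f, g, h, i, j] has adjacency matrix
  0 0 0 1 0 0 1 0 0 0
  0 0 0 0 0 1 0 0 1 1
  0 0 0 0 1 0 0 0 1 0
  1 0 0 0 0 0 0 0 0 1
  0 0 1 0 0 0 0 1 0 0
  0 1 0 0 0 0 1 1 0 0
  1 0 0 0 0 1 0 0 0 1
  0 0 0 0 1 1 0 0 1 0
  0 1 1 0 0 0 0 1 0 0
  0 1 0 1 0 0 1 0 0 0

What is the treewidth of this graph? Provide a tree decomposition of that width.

Every bag has size at most 3, so the width is 3 − 1 = 2 and tw(G) ≤ 2. The edges a–d–j–g–a form a cycle, so G is not a tree and its treewidth is at least 2. Therefore the treewidth is 2.

Treewidth 2.
One optimal decomposition is:
Bags: B1 = {a, d, g}  B2 = {d, g, j}  B3 = {f, g, j}  B4 = {b, f, j}  B5 = {b, f, h}  B6 = {b, h, i}  B7 = {e, h, i}  B8 = {c, e, i}
Tree: B1–B2, B2–B3, B3–B4, B4–B5, B5–B6, B6–B7, B7–B8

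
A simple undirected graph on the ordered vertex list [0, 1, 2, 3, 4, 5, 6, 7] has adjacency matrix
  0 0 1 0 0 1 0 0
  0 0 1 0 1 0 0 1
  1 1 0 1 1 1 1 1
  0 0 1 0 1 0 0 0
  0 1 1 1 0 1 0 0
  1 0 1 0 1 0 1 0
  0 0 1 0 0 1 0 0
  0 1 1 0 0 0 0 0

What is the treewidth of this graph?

2

A width-2 tree decomposition is:
Bags: B1 = {2, 4, 5}  B2 = {0, 2, 5}  B3 = {1, 2, 4}  B4 = {1, 2, 7}  B5 = {2, 3, 4}  B6 = {2, 5, 6}
Tree: B1–B2, B1–B3, B3–B4, B1–B5, B2–B6
The largest bag has 3 vertices, giving width 2; this decomposition certifies tw(G) ≤ 2. For the lower bound, the 3 vertices {0, 2, 5} are pairwise adjacent, and any tree decomposition puts a clique entirely inside one bag — forcing width ≥ 2. The upper and lower bounds meet at 2, so that is the treewidth.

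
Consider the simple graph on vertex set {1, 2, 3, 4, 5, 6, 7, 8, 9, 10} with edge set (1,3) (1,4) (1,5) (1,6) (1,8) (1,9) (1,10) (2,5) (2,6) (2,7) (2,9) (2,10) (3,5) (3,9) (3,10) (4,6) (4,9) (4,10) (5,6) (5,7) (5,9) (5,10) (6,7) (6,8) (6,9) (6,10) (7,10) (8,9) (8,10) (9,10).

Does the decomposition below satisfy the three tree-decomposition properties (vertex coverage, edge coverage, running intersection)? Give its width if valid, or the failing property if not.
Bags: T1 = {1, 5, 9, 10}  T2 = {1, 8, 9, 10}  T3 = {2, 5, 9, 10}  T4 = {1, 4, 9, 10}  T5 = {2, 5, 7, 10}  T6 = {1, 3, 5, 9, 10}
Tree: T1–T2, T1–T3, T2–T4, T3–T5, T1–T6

A tree decomposition must satisfy three properties: every vertex lies in some bag; for every edge, both endpoints lie together in some bag; and for every vertex, the bags containing it form a connected subtree. Here vertex 6 appears in no bag, so the decomposition is invalid.

No — vertex 6 appears in no bag.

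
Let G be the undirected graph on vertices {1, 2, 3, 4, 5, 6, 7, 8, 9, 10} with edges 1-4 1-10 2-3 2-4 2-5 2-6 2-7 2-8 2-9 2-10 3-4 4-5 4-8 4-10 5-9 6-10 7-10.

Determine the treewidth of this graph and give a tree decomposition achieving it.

Treewidth 2.
One optimal decomposition is:
Bags: B1 = {2, 7, 10}  B2 = {2, 4, 10}  B3 = {2, 6, 10}  B4 = {2, 4, 5}  B5 = {2, 4, 8}  B6 = {2, 3, 4}  B7 = {2, 5, 9}  B8 = {1, 4, 10}
Tree: B1–B2, B1–B3, B2–B4, B2–B5, B4–B6, B4–B7, B2–B8

Every bag has size at most 3, so the width is 3 − 1 = 2 and tw(G) ≤ 2. On the other hand G contains the 3-clique {1, 4, 10}. A clique must lie in a single bag of any decomposition, so no decomposition can have width below 2. Combining the bounds, tw(G) = 2.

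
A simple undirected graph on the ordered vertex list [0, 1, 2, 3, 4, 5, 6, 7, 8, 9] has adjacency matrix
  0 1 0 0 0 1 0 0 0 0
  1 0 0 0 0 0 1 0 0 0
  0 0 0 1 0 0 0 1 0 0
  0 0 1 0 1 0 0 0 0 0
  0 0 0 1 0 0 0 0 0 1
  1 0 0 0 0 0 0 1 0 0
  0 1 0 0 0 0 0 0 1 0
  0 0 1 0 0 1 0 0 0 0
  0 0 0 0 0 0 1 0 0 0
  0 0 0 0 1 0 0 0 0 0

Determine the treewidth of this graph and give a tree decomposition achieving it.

Each bag holds 2 vertices, so the decomposition has width 1, which upper-bounds the treewidth. Since G has at least one edge (e.g. 8–6), it is not an edgeless graph, so tw(G) ≥ 1. The upper and lower bounds meet at 1, so that is the treewidth.

Treewidth 1.
One optimal decomposition is:
Bags: B1 = {6, 8}  B2 = {1, 6}  B3 = {0, 1}  B4 = {0, 5}  B5 = {5, 7}  B6 = {2, 7}  B7 = {2, 3}  B8 = {3, 4}  B9 = {4, 9}
Tree: B1–B2, B2–B3, B3–B4, B4–B5, B5–B6, B6–B7, B7–B8, B8–B9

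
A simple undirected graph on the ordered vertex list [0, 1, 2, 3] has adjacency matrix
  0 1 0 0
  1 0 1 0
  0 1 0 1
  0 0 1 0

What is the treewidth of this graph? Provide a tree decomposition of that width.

Treewidth 1.
Bags: B1 = {0, 1}  B2 = {1, 2}  B3 = {2, 3}
Tree: B1–B2, B2–B3

Every bag has size at most 2, so the width is 2 − 1 = 1 and tw(G) ≤ 1. Since G has at least one edge (e.g. 0–1), it is not an edgeless graph, so tw(G) ≥ 1. The upper and lower bounds meet at 1, so that is the treewidth.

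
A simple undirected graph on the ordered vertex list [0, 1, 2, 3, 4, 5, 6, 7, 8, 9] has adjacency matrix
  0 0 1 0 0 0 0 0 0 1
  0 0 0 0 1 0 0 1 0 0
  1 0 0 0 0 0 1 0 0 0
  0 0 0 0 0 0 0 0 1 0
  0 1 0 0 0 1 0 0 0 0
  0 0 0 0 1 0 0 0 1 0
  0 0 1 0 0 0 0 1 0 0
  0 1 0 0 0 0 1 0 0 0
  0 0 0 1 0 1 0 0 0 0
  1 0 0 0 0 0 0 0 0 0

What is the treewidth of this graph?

A width-1 tree decomposition is:
Bags: B1 = {0, 9}  B2 = {0, 2}  B3 = {2, 6}  B4 = {6, 7}  B5 = {1, 7}  B6 = {1, 4}  B7 = {4, 5}  B8 = {5, 8}  B9 = {3, 8}
Tree: B1–B2, B2–B3, B3–B4, B4–B5, B5–B6, B6–B7, B7–B8, B8–B9
Every bag has size at most 2, so the width is 2 − 1 = 1 and tw(G) ≤ 1. Since G has at least one edge (e.g. 9–0), it is not an edgeless graph, so tw(G) ≥ 1. Combining the bounds, tw(G) = 1.

1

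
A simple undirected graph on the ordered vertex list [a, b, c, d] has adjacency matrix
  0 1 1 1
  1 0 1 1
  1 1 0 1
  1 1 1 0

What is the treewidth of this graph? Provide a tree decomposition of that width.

A single bag containing all 4 vertices is trivially a valid decomposition of width 3. On the other hand G contains the 4-clique {a, b, c, d}. A clique must lie in a single bag of any decomposition, so no decomposition can have width below 3. Therefore the treewidth is 3.

Treewidth 3.
Bags: B1 = {a, b, c, d}
Tree: (single bag)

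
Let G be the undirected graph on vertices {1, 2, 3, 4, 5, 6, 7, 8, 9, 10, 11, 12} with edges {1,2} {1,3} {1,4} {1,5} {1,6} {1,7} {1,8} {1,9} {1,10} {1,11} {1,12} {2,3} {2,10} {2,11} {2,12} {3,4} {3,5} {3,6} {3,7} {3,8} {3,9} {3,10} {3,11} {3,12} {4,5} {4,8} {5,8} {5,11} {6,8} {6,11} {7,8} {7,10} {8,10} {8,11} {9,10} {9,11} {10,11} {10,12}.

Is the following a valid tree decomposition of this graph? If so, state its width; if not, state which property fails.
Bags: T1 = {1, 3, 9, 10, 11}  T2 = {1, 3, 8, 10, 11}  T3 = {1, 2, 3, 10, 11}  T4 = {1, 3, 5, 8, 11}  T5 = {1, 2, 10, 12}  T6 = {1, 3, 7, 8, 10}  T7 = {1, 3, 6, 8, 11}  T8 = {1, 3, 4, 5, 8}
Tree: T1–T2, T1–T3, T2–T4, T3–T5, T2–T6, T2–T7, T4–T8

No — edge (3,12) lies in no bag.

A tree decomposition must satisfy three properties: every vertex lies in some bag; for every edge, both endpoints lie together in some bag; and for every vertex, the bags containing it form a connected subtree. Here edge (3,12) lies in no bag, so the decomposition is invalid.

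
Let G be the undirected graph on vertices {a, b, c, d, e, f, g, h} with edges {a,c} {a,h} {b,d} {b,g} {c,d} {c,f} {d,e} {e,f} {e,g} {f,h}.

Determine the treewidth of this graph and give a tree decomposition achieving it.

The largest bag has 3 vertices, giving width 2; this decomposition certifies tw(G) ≤ 2. Since b–g–e–d–b is a cycle in G, G is not acyclic. Forests are exactly the graphs of treewidth ≤ 1, so tw(G) ≥ 2. Therefore the treewidth is 2.

Treewidth 2.
One such decomposition:
Bags: B1 = {b, d, g}  B2 = {d, e, g}  B3 = {c, d, e}  B4 = {c, e, f}  B5 = {a, c, f}  B6 = {a, f, h}
Tree: B1–B2, B2–B3, B3–B4, B4–B5, B5–B6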